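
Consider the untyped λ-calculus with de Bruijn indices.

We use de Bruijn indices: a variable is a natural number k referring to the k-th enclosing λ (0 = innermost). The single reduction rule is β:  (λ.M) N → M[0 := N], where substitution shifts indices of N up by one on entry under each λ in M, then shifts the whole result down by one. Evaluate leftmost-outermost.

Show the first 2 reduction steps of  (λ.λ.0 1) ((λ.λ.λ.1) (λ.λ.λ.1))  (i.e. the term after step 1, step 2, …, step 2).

  start: (λ.λ.0 1) ((λ.λ.λ.1) (λ.λ.λ.1))
  step 1: λ.0 ((λ.λ.λ.1) (λ.λ.λ.1))
  step 2: λ.0 (λ.λ.1)

Answer: after 2 steps: λ.0 (λ.λ.1)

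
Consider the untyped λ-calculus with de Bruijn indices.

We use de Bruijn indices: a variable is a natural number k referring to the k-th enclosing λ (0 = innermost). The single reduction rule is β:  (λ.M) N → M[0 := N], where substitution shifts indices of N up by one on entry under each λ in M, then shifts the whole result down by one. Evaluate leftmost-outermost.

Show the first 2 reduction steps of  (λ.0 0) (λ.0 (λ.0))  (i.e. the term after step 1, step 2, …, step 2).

  start: (λ.0 0) (λ.0 (λ.0))
  step 1: (λ.0 (λ.0)) (λ.0 (λ.0))
  step 2: (λ.0 (λ.0)) (λ.0)

Answer: after 2 steps: (λ.0 (λ.0)) (λ.0)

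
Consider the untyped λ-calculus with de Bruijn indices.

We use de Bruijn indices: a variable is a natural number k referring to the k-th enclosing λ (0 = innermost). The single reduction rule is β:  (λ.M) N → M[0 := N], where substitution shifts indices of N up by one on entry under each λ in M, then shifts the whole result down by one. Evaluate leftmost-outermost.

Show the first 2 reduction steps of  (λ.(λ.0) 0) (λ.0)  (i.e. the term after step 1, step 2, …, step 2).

  start: (λ.(λ.0) 0) (λ.0)
  step 1: (λ.0) (λ.0)
  step 2: λ.0

Answer: after 2 steps: λ.0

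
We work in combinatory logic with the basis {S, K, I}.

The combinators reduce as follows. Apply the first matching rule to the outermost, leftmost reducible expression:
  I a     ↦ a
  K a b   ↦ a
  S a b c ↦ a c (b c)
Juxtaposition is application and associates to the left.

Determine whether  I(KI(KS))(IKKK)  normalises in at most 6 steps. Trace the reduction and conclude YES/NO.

  start: I(KI(KS))(IKKK)
  step 1: KI(KS)(IKKK)
  step 2: I(IKKK)
  step 3: IKKK
  step 4: KKK
  step 5: K

Answer: YES — reaches normal form K in 5 ≤ 6 steps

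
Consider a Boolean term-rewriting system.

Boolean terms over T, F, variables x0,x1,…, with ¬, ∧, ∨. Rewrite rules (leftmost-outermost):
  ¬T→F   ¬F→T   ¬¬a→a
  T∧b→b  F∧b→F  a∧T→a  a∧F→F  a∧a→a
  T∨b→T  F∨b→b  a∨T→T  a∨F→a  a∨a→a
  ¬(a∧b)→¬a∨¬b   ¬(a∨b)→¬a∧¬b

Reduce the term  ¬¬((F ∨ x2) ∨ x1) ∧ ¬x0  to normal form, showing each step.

Answer: normal form = (x2 ∨ x1) ∧ ¬x0  (in 2 steps)

Derivation:
  start: ¬¬((F ∨ x2) ∨ x1) ∧ ¬x0
  →1  ((F ∨ x2) ∨ x1) ∧ ¬x0
  →2  (x2 ∨ x1) ∧ ¬x0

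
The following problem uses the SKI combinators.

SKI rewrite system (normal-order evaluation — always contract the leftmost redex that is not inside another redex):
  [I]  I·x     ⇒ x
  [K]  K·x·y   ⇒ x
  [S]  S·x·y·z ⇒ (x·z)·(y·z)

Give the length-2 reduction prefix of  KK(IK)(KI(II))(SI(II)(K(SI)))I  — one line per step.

  start: KK(IK)(KI(II))(SI(II)(K(SI)))I
  step 1: K(KI(II))(SI(II)(K(SI)))I
  step 2: KI(II)I

Answer: after 2 steps: KI(II)I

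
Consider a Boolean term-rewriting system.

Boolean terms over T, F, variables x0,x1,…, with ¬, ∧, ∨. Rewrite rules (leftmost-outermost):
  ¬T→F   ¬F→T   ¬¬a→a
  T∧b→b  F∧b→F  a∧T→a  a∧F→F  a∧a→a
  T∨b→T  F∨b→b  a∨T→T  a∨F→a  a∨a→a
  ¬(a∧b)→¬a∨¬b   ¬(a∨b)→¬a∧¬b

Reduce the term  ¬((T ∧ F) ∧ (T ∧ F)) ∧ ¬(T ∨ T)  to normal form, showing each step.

Answer: normal form = F  (in 10 steps)

Reduction:
  start: ¬((T ∧ F) ∧ (T ∧ F)) ∧ ¬(T ∨ T)
  step 1: (¬(T ∧ F) ∨ ¬(T ∧ F)) ∧ ¬(T ∨ T)
  step 2: ¬(T ∧ F) ∧ ¬(T ∨ T)
  step 3: (¬T ∨ ¬F) ∧ ¬(T ∨ T)
  step 4: (F ∨ ¬F) ∧ ¬(T ∨ T)
  step 5: ¬F ∧ ¬(T ∨ T)
  step 6: T ∧ ¬(T ∨ T)
  step 7: ¬(T ∨ T)
  step 8: ¬T ∧ ¬T
  step 9: ¬T
  step 10: F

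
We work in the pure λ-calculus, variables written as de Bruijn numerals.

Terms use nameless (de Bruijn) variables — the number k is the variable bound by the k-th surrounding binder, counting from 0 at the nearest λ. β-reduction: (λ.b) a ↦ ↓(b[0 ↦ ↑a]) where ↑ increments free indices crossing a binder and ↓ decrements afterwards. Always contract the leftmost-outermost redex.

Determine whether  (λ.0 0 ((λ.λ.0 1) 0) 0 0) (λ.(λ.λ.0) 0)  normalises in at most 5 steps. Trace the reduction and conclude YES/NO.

  start: (λ.0 0 ((λ.λ.0 1) 0) 0 0) (λ.(λ.λ.0) 0)
  [1] (λ.(λ.λ.0) 0) (λ.(λ.λ.0) 0) ((λ.λ.0 1) (λ.(λ.λ.0) 0)) (λ.(λ.λ.0) 0) (λ.(λ.λ.0) 0)
  [2] (λ.λ.0) (λ.(λ.λ.0) 0) ((λ.λ.0 1) (λ.(λ.λ.0) 0)) (λ.(λ.λ.0) 0) (λ.(λ.λ.0) 0)
  [3] (λ.0) ((λ.λ.0 1) (λ.(λ.λ.0) 0)) (λ.(λ.λ.0) 0) (λ.(λ.λ.0) 0)
  [4] (λ.λ.0 1) (λ.(λ.λ.0) 0) (λ.(λ.λ.0) 0) (λ.(λ.λ.0) 0)
  [5] (λ.0 (λ.(λ.λ.0) 0)) (λ.(λ.λ.0) 0) (λ.(λ.λ.0) 0)

Answer: NO — after 5 steps the term is (λ.0 (λ.(λ.λ.0) 0)) (λ.(λ.λ.0) 0) (λ.(λ.λ.0) 0), not yet normal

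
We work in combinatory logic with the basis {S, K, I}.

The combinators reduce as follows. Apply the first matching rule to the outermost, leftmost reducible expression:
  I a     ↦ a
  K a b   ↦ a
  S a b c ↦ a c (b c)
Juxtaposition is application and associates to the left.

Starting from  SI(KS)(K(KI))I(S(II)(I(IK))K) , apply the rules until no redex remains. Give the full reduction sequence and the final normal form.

  start: SI(KS)(K(KI))I(S(II)(I(IK))K)
  →1  I(K(KI))(KS(K(KI)))I(S(II)(I(IK))K)
  →2  K(KI)(KS(K(KI)))I(S(II)(I(IK))K)
  →3  KII(S(II)(I(IK))K)
  →4  I(S(II)(I(IK))K)
  →5  S(II)(I(IK))K
  →6  IIK(I(IK)K)
  →7  IK(I(IK)K)
  →8  K(I(IK)K)
  →9  K(IKK)
  →10  K(KK)

Answer: normal form = K(KK)  (in 10 steps)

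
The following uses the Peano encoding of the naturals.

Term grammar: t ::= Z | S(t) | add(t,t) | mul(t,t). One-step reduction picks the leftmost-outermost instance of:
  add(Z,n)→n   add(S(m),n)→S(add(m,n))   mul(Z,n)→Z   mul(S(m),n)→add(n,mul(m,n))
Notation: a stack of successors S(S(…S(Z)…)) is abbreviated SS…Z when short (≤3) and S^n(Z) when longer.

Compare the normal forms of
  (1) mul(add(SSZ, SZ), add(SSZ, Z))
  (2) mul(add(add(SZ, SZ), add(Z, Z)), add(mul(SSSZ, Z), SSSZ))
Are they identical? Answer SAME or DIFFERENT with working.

Answer: SAME — A ⇓ S^6(Z), B ⇓ S^6(Z)

Derivation:
Term A:
  start: mul(add(SSZ, SZ), add(SSZ, Z))
  [1] mul(S(add(SZ, SZ)), add(SSZ, Z))
  [2] add(add(SSZ, Z), mul(add(SZ, SZ), add(SSZ, Z)))
  [3] add(S(add(SZ, Z)), mul(add(SZ, SZ), add(SSZ, Z)))
  [4] S(add(add(SZ, Z), mul(add(SZ, SZ), add(SSZ, Z))))
  [5] S(add(S(add(Z, Z)), mul(add(SZ, SZ), add(SSZ, Z))))
  [6] S(S(add(add(Z, Z), mul(add(SZ, SZ), add(SSZ, Z)))))
  [7] S(S(add(Z, mul(add(SZ, SZ), add(SSZ, Z)))))
  [8] S(S(mul(add(SZ, SZ), add(SSZ, Z))))
  [9] S(S(mul(S(add(Z, SZ)), add(SSZ, Z))))
  [10] S(S(add(add(SSZ, Z), mul(add(Z, SZ), add(SSZ, Z)))))
  [11] S(S(add(S(add(SZ, Z)), mul(add(Z, SZ), add(SSZ, Z)))))
  [12] S(S(S(add(add(SZ, Z), mul(add(Z, SZ), add(SSZ, Z))))))
  [13] S(S(S(add(S(add(Z, Z)), mul(add(Z, SZ), add(SSZ, Z))))))
  [14] S(S(S(S(add(add(Z, Z), mul(add(Z, SZ), add(SSZ, Z)))))))
  [15] S(S(S(S(add(Z, mul(add(Z, SZ), add(SSZ, Z)))))))
  [16] S(S(S(S(mul(add(Z, SZ), add(SSZ, Z))))))
  [17] S(S(S(S(mul(SZ, add(SSZ, Z))))))
  [18] S(S(S(S(add(add(SSZ, Z), mul(Z, add(SSZ, Z)))))))
  [19] S(S(S(S(add(S(add(SZ, Z)), mul(Z, add(SSZ, Z)))))))
  [20] S(S(S(S(S(add(add(SZ, Z), mul(Z, add(SSZ, Z))))))))
  [21] S(S(S(S(S(add(S(add(Z, Z)), mul(Z, add(SSZ, Z))))))))
  [22] S(S(S(S(S(S(add(add(Z, Z), mul(Z, add(SSZ, Z)))))))))
  [23] S(S(S(S(S(S(add(Z, mul(Z, add(SSZ, Z)))))))))
  [24] S(S(S(S(S(S(mul(Z, add(SSZ, Z))))))))
  [25] S^6(Z)

Term B:
  start: mul(add(add(SZ, SZ), add(Z, Z)), add(mul(SSSZ, Z), SSSZ))
  [1] mul(add(S(add(Z, SZ)), add(Z, Z)), add(mul(SSSZ, Z), SSSZ))
  [2] mul(S(add(add(Z, SZ), add(Z, Z))), add(mul(SSSZ, Z), SSSZ))
  [3] add(add(mul(SSSZ, Z), SSSZ), mul(add(add(Z, SZ), add(Z, Z)), add(mul(SSSZ, Z), SSSZ)))
  [4] add(add(add(Z, mul(SSZ, Z)), SSSZ), mul(add(add(Z, SZ), add(Z, Z)), add(mul(SSSZ, Z), SSSZ)))
  [5] add(add(mul(SSZ, Z), SSSZ), mul(add(add(Z, SZ), add(Z, Z)), add(mul(SSSZ, Z), SSSZ)))
  [6] add(add(add(Z, mul(SZ, Z)), SSSZ), mul(add(add(Z, SZ), add(Z, Z)), add(mul(SSSZ, Z), SSSZ)))
  [7] add(add(mul(SZ, Z), SSSZ), mul(add(add(Z, SZ), add(Z, Z)), add(mul(SSSZ, Z), SSSZ)))
  [8] add(add(add(Z, mul(Z, Z)), SSSZ), mul(add(add(Z, SZ), add(Z, Z)), add(mul(SSSZ, Z), SSSZ)))
  [9] add(add(mul(Z, Z), SSSZ), mul(add(add(Z, SZ), add(Z, Z)), add(mul(SSSZ, Z), SSSZ)))
  [10] add(add(Z, SSSZ), mul(add(add(Z, SZ), add(Z, Z)), add(mul(SSSZ, Z), SSSZ)))
  [11] add(SSSZ, mul(add(add(Z, SZ), add(Z, Z)), add(mul(SSSZ, Z), SSSZ)))
  [12] S(add(SSZ, mul(add(add(Z, SZ), add(Z, Z)), add(mul(SSSZ, Z), SSSZ))))
  [13] S(S(add(SZ, mul(add(add(Z, SZ), add(Z, Z)), add(mul(SSSZ, Z), SSSZ)))))
  [14] S(S(S(add(Z, mul(add(add(Z, SZ), add(Z, Z)), add(mul(SSSZ, Z), SSSZ))))))
  [15] S(S(S(mul(add(add(Z, SZ), add(Z, Z)), add(mul(SSSZ, Z), SSSZ)))))
  [16] S(S(S(mul(add(SZ, add(Z, Z)), add(mul(SSSZ, Z), SSSZ)))))
  [17] S(S(S(mul(S(add(Z, add(Z, Z))), add(mul(SSSZ, Z), SSSZ)))))
  [18] S(S(S(add(add(mul(SSSZ, Z), SSSZ), mul(add(Z, add(Z, Z)), add(mul(SSSZ, Z), SSSZ))))))
  [19] S(S(S(add(add(add(Z, mul(SSZ, Z)), SSSZ), mul(add(Z, add(Z, Z)), add(mul(SSSZ, Z), SSSZ))))))
  [20] S(S(S(add(add(mul(SSZ, Z), SSSZ), mul(add(Z, add(Z, Z)), add(mul(SSSZ, Z), SSSZ))))))
  [21] S(S(S(add(add(add(Z, mul(SZ, Z)), SSSZ), mul(add(Z, add(Z, Z)), add(mul(SSSZ, Z), SSSZ))))))
  [22] S(S(S(add(add(mul(SZ, Z), SSSZ), mul(add(Z, add(Z, Z)), add(mul(SSSZ, Z), SSSZ))))))
  [23] S(S(S(add(add(add(Z, mul(Z, Z)), SSSZ), mul(add(Z, add(Z, Z)), add(mul(SSSZ, Z), SSSZ))))))
  [24] S(S(S(add(add(mul(Z, Z), SSSZ), mul(add(Z, add(Z, Z)), add(mul(SSSZ, Z), SSSZ))))))
  [25] S(S(S(add(add(Z, SSSZ), mul(add(Z, add(Z, Z)), add(mul(SSSZ, Z), SSSZ))))))
  [26] S(S(S(add(SSSZ, mul(add(Z, add(Z, Z)), add(mul(SSSZ, Z), SSSZ))))))
  [27] S(S(S(S(add(SSZ, mul(add(Z, add(Z, Z)), add(mul(SSSZ, Z), SSSZ)))))))
  [28] S(S(S(S(S(add(SZ, mul(add(Z, add(Z, Z)), add(mul(SSSZ, Z), SSSZ))))))))
  [29] S(S(S(S(S(S(add(Z, mul(add(Z, add(Z, Z)), add(mul(SSSZ, Z), SSSZ)))))))))
  [30] S(S(S(S(S(S(mul(add(Z, add(Z, Z)), add(mul(SSSZ, Z), SSSZ))))))))
  [31] S(S(S(S(S(S(mul(add(Z, Z), add(mul(SSSZ, Z), SSSZ))))))))
  [32] S(S(S(S(S(S(mul(Z, add(mul(SSSZ, Z), SSSZ))))))))
  [33] S^6(Z)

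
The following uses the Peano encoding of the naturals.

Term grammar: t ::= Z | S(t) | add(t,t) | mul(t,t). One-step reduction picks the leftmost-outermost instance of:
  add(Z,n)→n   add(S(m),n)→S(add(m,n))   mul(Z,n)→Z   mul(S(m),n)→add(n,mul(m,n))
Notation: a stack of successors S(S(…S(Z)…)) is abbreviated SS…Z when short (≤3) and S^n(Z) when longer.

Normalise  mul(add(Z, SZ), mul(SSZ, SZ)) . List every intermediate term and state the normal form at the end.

  start: mul(add(Z, SZ), mul(SSZ, SZ))
  →1  mul(SZ, mul(SSZ, SZ))
  →2  add(mul(SSZ, SZ), mul(Z, mul(SSZ, SZ)))
  →3  add(add(SZ, mul(SZ, SZ)), mul(Z, mul(SSZ, SZ)))
  →4  add(S(add(Z, mul(SZ, SZ))), mul(Z, mul(SSZ, SZ)))
  →5  S(add(add(Z, mul(SZ, SZ)), mul(Z, mul(SSZ, SZ))))
  →6  S(add(mul(SZ, SZ), mul(Z, mul(SSZ, SZ))))
  →7  S(add(add(SZ, mul(Z, SZ)), mul(Z, mul(SSZ, SZ))))
  →8  S(add(S(add(Z, mul(Z, SZ))), mul(Z, mul(SSZ, SZ))))
  →9  S(S(add(add(Z, mul(Z, SZ)), mul(Z, mul(SSZ, SZ)))))
  →10  S(S(add(mul(Z, SZ), mul(Z, mul(SSZ, SZ)))))
  →11  S(S(add(Z, mul(Z, mul(SSZ, SZ)))))
  →12  S(S(mul(Z, mul(SSZ, SZ))))
  →13  SSZ

Answer: normal form = SSZ  (in 13 steps)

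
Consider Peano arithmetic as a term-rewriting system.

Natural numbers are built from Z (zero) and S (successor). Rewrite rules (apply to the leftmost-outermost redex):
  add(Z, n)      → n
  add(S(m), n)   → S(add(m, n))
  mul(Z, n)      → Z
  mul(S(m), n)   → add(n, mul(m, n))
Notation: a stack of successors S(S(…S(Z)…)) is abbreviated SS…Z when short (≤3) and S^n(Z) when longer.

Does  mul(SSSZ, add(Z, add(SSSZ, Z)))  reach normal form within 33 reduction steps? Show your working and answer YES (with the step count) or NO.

  start: mul(SSSZ, add(Z, add(SSSZ, Z)))
  step 1: add(add(Z, add(SSSZ, Z)), mul(SSZ, add(Z, add(SSSZ, Z))))
  step 2: add(add(SSSZ, Z), mul(SSZ, add(Z, add(SSSZ, Z))))
  step 3: add(S(add(SSZ, Z)), mul(SSZ, add(Z, add(SSSZ, Z))))
  step 4: S(add(add(SSZ, Z), mul(SSZ, add(Z, add(SSSZ, Z)))))
  step 5: S(add(S(add(SZ, Z)), mul(SSZ, add(Z, add(SSSZ, Z)))))
  step 6: S(S(add(add(SZ, Z), mul(SSZ, add(Z, add(SSSZ, Z))))))
  step 7: S(S(add(S(add(Z, Z)), mul(SSZ, add(Z, add(SSSZ, Z))))))
  step 8: S(S(S(add(add(Z, Z), mul(SSZ, add(Z, add(SSSZ, Z)))))))
  step 9: S(S(S(add(Z, mul(SSZ, add(Z, add(SSSZ, Z)))))))
  step 10: S(S(S(mul(SSZ, add(Z, add(SSSZ, Z))))))
  step 11: S(S(S(add(add(Z, add(SSSZ, Z)), mul(SZ, add(Z, add(SSSZ, Z)))))))
  step 12: S(S(S(add(add(SSSZ, Z), mul(SZ, add(Z, add(SSSZ, Z)))))))
  step 13: S(S(S(add(S(add(SSZ, Z)), mul(SZ, add(Z, add(SSSZ, Z)))))))
  step 14: S(S(S(S(add(add(SSZ, Z), mul(SZ, add(Z, add(SSSZ, Z))))))))
  step 15: S(S(S(S(add(S(add(SZ, Z)), mul(SZ, add(Z, add(SSSZ, Z))))))))
  step 16: S(S(S(S(S(add(add(SZ, Z), mul(SZ, add(Z, add(SSSZ, Z)))))))))
  step 17: S(S(S(S(S(add(S(add(Z, Z)), mul(SZ, add(Z, add(SSSZ, Z)))))))))
  step 18: S(S(S(S(S(S(add(add(Z, Z), mul(SZ, add(Z, add(SSSZ, Z))))))))))
  step 19: S(S(S(S(S(S(add(Z, mul(SZ, add(Z, add(SSSZ, Z))))))))))
  step 20: S(S(S(S(S(S(mul(SZ, add(Z, add(SSSZ, Z)))))))))
  step 21: S(S(S(S(S(S(add(add(Z, add(SSSZ, Z)), mul(Z, add(Z, add(SSSZ, Z))))))))))
  step 22: S(S(S(S(S(S(add(add(SSSZ, Z), mul(Z, add(Z, add(SSSZ, Z))))))))))
  step 23: S(S(S(S(S(S(add(S(add(SSZ, Z)), mul(Z, add(Z, add(SSSZ, Z))))))))))
  step 24: S(S(S(S(S(S(S(add(add(SSZ, Z), mul(Z, add(Z, add(SSSZ, Z)))))))))))
  step 25: S(S(S(S(S(S(S(add(S(add(SZ, Z)), mul(Z, add(Z, add(SSSZ, Z)))))))))))
  step 26: S(S(S(S(S(S(S(S(add(add(SZ, Z), mul(Z, add(Z, add(SSSZ, Z))))))))))))
  step 27: S(S(S(S(S(S(S(S(add(S(add(Z, Z)), mul(Z, add(Z, add(SSSZ, Z))))))))))))
  step 28: S(S(S(S(S(S(S(S(S(add(add(Z, Z), mul(Z, add(Z, add(SSSZ, Z)))))))))))))
  step 29: S(S(S(S(S(S(S(S(S(add(Z, mul(Z, add(Z, add(SSSZ, Z)))))))))))))
  step 30: S(S(S(S(S(S(S(S(S(mul(Z, add(Z, add(SSSZ, Z))))))))))))
  step 31: S^9(Z)

Answer: YES — reaches normal form S^9(Z) in 31 ≤ 33 steps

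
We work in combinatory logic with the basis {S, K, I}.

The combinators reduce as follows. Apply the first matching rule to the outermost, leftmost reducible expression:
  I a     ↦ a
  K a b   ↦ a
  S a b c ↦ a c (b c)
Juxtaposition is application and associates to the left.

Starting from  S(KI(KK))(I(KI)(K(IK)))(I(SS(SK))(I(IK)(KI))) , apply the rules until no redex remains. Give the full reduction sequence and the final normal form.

  start: S(KI(KK))(I(KI)(K(IK)))(I(SS(SK))(I(IK)(KI)))
  step 1: KI(KK)(I(SS(SK))(I(IK)(KI)))(I(KI)(K(IK))(I(SS(SK))(I(IK)(KI))))
  step 2: I(I(SS(SK))(I(IK)(KI)))(I(KI)(K(IK))(I(SS(SK))(I(IK)(KI))))
  step 3: I(SS(SK))(I(IK)(KI))(I(KI)(K(IK))(I(SS(SK))(I(IK)(KI))))
  step 4: SS(SK)(I(IK)(KI))(I(KI)(K(IK))(I(SS(SK))(I(IK)(KI))))
  step 5: S(I(IK)(KI))(SK(I(IK)(KI)))(I(KI)(K(IK))(I(SS(SK))(I(IK)(KI))))
  step 6: I(IK)(KI)(I(KI)(K(IK))(I(SS(SK))(I(IK)(KI))))(SK(I(IK)(KI))(I(KI)(K(IK))(I(SS(SK))(I(IK)(KI)))))
  step 7: IK(KI)(I(KI)(K(IK))(I(SS(SK))(I(IK)(KI))))(SK(I(IK)(KI))(I(KI)(K(IK))(I(SS(SK))(I(IK)(KI)))))
  step 8: K(KI)(I(KI)(K(IK))(I(SS(SK))(I(IK)(KI))))(SK(I(IK)(KI))(I(KI)(K(IK))(I(SS(SK))(I(IK)(KI)))))
  step 9: KI(SK(I(IK)(KI))(I(KI)(K(IK))(I(SS(SK))(I(IK)(KI)))))
  step 10: I

Answer: normal form = I  (in 10 steps)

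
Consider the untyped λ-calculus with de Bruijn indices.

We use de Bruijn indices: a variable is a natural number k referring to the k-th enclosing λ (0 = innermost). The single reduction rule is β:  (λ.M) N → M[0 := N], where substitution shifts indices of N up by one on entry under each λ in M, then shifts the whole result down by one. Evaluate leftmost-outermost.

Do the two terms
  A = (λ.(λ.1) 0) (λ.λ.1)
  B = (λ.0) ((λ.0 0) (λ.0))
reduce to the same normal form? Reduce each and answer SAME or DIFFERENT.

Term A:
  start: (λ.(λ.1) 0) (λ.λ.1)
  →1  (λ.λ.λ.1) (λ.λ.1)
  →2  λ.λ.1

Term B:
  start: (λ.0) ((λ.0 0) (λ.0))
  →1  (λ.0 0) (λ.0)
  →2  (λ.0) (λ.0)
  →3  λ.0

Answer: DIFFERENT — A ⇓ λ.λ.1, B ⇓ λ.0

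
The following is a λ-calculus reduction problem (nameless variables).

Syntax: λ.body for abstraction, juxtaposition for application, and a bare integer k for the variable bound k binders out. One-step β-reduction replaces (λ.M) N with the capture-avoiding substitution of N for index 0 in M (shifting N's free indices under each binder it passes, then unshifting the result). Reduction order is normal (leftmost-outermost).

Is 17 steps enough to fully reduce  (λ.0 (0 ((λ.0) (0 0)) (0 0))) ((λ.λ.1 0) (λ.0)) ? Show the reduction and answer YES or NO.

  start: (λ.0 (0 ((λ.0) (0 0)) (0 0))) ((λ.λ.1 0) (λ.0))
  step 1: (λ.λ.1 0) (λ.0) ((λ.λ.1 0) (λ.0) ((λ.0) ((λ.λ.1 0) (λ.0) ((λ.λ.1 0) (λ.0)))) ((λ.λ.1 0) (λ.0) ((λ.λ.1 0) (λ.0))))
  step 2: (λ.(λ.0) 0) ((λ.λ.1 0) (λ.0) ((λ.0) ((λ.λ.1 0) (λ.0) ((λ.λ.1 0) (λ.0)))) ((λ.λ.1 0) (λ.0) ((λ.λ.1 0) (λ.0))))
  step 3: (λ.0) ((λ.λ.1 0) (λ.0) ((λ.0) ((λ.λ.1 0) (λ.0) ((λ.λ.1 0) (λ.0)))) ((λ.λ.1 0) (λ.0) ((λ.λ.1 0) (λ.0))))
  step 4: (λ.λ.1 0) (λ.0) ((λ.0) ((λ.λ.1 0) (λ.0) ((λ.λ.1 0) (λ.0)))) ((λ.λ.1 0) (λ.0) ((λ.λ.1 0) (λ.0)))
  step 5: (λ.(λ.0) 0) ((λ.0) ((λ.λ.1 0) (λ.0) ((λ.λ.1 0) (λ.0)))) ((λ.λ.1 0) (λ.0) ((λ.λ.1 0) (λ.0)))
  step 6: (λ.0) ((λ.0) ((λ.λ.1 0) (λ.0) ((λ.λ.1 0) (λ.0)))) ((λ.λ.1 0) (λ.0) ((λ.λ.1 0) (λ.0)))
  step 7: (λ.0) ((λ.λ.1 0) (λ.0) ((λ.λ.1 0) (λ.0))) ((λ.λ.1 0) (λ.0) ((λ.λ.1 0) (λ.0)))
  step 8: (λ.λ.1 0) (λ.0) ((λ.λ.1 0) (λ.0)) ((λ.λ.1 0) (λ.0) ((λ.λ.1 0) (λ.0)))
  step 9: (λ.(λ.0) 0) ((λ.λ.1 0) (λ.0)) ((λ.λ.1 0) (λ.0) ((λ.λ.1 0) (λ.0)))
  step 10: (λ.0) ((λ.λ.1 0) (λ.0)) ((λ.λ.1 0) (λ.0) ((λ.λ.1 0) (λ.0)))
  step 11: (λ.λ.1 0) (λ.0) ((λ.λ.1 0) (λ.0) ((λ.λ.1 0) (λ.0)))
  step 12: (λ.(λ.0) 0) ((λ.λ.1 0) (λ.0) ((λ.λ.1 0) (λ.0)))
  step 13: (λ.0) ((λ.λ.1 0) (λ.0) ((λ.λ.1 0) (λ.0)))
  step 14: (λ.λ.1 0) (λ.0) ((λ.λ.1 0) (λ.0))
  step 15: (λ.(λ.0) 0) ((λ.λ.1 0) (λ.0))
  step 16: (λ.0) ((λ.λ.1 0) (λ.0))
  step 17: (λ.λ.1 0) (λ.0)

Answer: NO — after 17 steps the term is (λ.λ.1 0) (λ.0), not yet normal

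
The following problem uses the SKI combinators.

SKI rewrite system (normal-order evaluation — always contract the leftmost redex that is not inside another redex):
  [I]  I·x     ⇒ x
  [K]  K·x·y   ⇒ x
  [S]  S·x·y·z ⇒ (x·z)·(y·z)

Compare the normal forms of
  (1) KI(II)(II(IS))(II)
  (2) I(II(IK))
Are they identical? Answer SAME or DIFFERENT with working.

Answer: DIFFERENT — A ⇓ SI, B ⇓ K

Reduction:
Term A:
  start: KI(II)(II(IS))(II)
  →1  I(II(IS))(II)
  →2  II(IS)(II)
  →3  I(IS)(II)
  →4  IS(II)
  →5  S(II)
  →6  SI

Term B:
  start: I(II(IK))
  →1  II(IK)
  →2  I(IK)
  →3  IK
  →4  K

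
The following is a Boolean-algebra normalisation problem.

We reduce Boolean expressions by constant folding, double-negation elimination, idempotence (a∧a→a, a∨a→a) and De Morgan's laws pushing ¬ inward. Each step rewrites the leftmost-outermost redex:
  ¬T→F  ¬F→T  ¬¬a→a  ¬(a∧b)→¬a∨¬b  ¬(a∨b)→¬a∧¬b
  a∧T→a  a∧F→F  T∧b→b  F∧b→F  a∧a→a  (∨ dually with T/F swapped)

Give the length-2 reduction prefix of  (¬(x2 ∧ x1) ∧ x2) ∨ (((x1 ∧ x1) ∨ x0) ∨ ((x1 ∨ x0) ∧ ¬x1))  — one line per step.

Answer: after 2 steps: ((¬x2 ∨ ¬x1) ∧ x2) ∨ ((x1 ∨ x0) ∨ ((x1 ∨ x0) ∧ ¬x1))

Reduction:
  start: (¬(x2 ∧ x1) ∧ x2) ∨ (((x1 ∧ x1) ∨ x0) ∨ ((x1 ∨ x0) ∧ ¬x1))
  step 1: ((¬x2 ∨ ¬x1) ∧ x2) ∨ (((x1 ∧ x1) ∨ x0) ∨ ((x1 ∨ x0) ∧ ¬x1))
  step 2: ((¬x2 ∨ ¬x1) ∧ x2) ∨ ((x1 ∨ x0) ∨ ((x1 ∨ x0) ∧ ¬x1))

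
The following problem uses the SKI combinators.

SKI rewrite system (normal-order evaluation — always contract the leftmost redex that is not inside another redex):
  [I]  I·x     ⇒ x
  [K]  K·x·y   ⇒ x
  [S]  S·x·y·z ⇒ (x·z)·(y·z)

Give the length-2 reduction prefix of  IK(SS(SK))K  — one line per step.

  start: IK(SS(SK))K
  [1] K(SS(SK))K
  [2] SS(SK)

Answer: after 2 steps: SS(SK)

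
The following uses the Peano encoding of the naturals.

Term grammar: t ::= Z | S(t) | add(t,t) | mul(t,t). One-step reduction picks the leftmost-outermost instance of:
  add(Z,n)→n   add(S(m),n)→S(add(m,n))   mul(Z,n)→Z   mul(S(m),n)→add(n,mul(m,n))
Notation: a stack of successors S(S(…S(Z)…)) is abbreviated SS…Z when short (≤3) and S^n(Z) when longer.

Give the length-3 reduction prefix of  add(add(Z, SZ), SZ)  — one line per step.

Answer: after 3 steps: SSZ

Reduction:
  start: add(add(Z, SZ), SZ)
  step 1: add(SZ, SZ)
  step 2: S(add(Z, SZ))
  step 3: SSZ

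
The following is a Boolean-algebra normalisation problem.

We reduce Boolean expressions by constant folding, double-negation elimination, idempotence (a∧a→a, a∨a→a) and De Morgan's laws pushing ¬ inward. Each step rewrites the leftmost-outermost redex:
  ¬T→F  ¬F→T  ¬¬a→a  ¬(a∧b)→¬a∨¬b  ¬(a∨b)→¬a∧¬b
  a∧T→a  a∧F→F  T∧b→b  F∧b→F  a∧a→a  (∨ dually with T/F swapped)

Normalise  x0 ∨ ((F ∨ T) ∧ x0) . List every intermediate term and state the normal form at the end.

Answer: normal form = x0  (in 3 steps)

Reduction:
  start: x0 ∨ ((F ∨ T) ∧ x0)
  step 1: x0 ∨ (T ∧ x0)
  step 2: x0 ∨ x0
  step 3: x0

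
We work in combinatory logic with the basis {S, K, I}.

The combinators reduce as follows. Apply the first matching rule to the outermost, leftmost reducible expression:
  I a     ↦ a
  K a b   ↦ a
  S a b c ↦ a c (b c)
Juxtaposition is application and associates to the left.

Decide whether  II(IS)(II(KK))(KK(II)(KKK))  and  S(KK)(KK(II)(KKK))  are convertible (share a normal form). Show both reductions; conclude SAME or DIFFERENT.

Answer: SAME — A ⇓ S(KK)(KK), B ⇓ S(KK)(KK)

Working:
Term A:
  start: II(IS)(II(KK))(KK(II)(KKK))
  step 1: I(IS)(II(KK))(KK(II)(KKK))
  step 2: IS(II(KK))(KK(II)(KKK))
  step 3: S(II(KK))(KK(II)(KKK))
  step 4: S(I(KK))(KK(II)(KKK))
  step 5: S(KK)(KK(II)(KKK))
  step 6: S(KK)(K(KKK))
  step 7: S(KK)(KK)

Term B:
  start: S(KK)(KK(II)(KKK))
  step 1: S(KK)(K(KKK))
  step 2: S(KK)(KK)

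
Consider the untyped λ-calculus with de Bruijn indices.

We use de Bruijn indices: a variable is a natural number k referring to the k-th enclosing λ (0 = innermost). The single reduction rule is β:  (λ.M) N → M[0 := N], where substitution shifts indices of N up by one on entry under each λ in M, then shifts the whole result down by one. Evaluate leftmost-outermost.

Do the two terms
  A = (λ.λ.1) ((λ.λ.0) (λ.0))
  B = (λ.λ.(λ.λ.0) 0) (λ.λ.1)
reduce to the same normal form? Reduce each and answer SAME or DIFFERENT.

Answer: SAME — A ⇓ λ.λ.0, B ⇓ λ.λ.0

Derivation:
Term A:
  start: (λ.λ.1) ((λ.λ.0) (λ.0))
  →1  λ.(λ.λ.0) (λ.0)
  →2  λ.λ.0

Term B:
  start: (λ.λ.(λ.λ.0) 0) (λ.λ.1)
  →1  λ.(λ.λ.0) 0
  →2  λ.λ.0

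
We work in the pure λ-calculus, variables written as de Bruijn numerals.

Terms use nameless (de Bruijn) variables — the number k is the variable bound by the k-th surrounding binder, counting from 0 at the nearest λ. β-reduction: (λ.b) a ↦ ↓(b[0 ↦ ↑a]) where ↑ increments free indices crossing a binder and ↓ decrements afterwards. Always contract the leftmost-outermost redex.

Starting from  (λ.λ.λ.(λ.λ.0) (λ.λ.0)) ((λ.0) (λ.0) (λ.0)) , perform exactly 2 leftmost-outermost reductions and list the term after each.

  start: (λ.λ.λ.(λ.λ.0) (λ.λ.0)) ((λ.0) (λ.0) (λ.0))
  [1] λ.λ.(λ.λ.0) (λ.λ.0)
  [2] λ.λ.λ.0

Answer: after 2 steps: λ.λ.λ.0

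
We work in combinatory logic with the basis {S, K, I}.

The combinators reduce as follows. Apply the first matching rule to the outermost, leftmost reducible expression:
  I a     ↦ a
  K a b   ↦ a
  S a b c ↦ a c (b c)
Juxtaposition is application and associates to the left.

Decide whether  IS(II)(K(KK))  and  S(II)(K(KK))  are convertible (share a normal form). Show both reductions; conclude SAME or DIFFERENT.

Answer: SAME — A ⇓ SI(K(KK)), B ⇓ SI(K(KK))

Reduction:
Term A:
  start: IS(II)(K(KK))
  [1] S(II)(K(KK))
  [2] SI(K(KK))

Term B:
  start: S(II)(K(KK))
  [1] SI(K(KK))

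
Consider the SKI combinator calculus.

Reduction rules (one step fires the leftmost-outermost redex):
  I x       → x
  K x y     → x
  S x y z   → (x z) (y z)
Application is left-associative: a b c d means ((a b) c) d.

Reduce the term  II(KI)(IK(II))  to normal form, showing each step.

  start: II(KI)(IK(II))
  →1  I(KI)(IK(II))
  →2  KI(IK(II))
  →3  I

Answer: normal form = I  (in 3 steps)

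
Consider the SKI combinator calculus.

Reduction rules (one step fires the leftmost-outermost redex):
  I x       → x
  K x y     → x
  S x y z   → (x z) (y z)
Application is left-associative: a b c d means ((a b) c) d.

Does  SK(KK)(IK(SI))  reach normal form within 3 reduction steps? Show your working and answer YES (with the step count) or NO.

Answer: YES — reaches normal form K(SI) in 3 ≤ 3 steps

Reduction:
  start: SK(KK)(IK(SI))
  →1  K(IK(SI))(KK(IK(SI)))
  →2  IK(SI)
  →3  K(SI)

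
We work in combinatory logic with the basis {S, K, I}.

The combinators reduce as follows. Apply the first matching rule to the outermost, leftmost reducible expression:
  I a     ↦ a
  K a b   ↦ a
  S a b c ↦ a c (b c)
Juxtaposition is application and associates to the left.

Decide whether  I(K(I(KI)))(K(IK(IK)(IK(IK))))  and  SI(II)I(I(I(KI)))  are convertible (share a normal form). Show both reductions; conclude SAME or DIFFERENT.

Term A:
  start: I(K(I(KI)))(K(IK(IK)(IK(IK))))
  →1  K(I(KI))(K(IK(IK)(IK(IK))))
  →2  I(KI)
  →3  KI

Term B:
  start: SI(II)I(I(I(KI)))
  →1  II(III)(I(I(KI)))
  →2  I(III)(I(I(KI)))
  →3  III(I(I(KI)))
  →4  II(I(I(KI)))
  →5  I(I(I(KI)))
  →6  I(I(KI))
  →7  I(KI)
  →8  KI

Answer: SAME — A ⇓ KI, B ⇓ KI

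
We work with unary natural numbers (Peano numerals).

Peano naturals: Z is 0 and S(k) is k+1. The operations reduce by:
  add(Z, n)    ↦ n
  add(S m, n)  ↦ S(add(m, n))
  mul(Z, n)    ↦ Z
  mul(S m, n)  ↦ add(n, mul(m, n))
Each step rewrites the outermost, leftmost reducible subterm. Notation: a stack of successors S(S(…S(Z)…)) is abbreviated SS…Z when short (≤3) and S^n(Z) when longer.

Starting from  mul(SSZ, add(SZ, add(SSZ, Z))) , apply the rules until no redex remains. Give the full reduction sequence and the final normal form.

  start: mul(SSZ, add(SZ, add(SSZ, Z)))
  →1  add(add(SZ, add(SSZ, Z)), mul(SZ, add(SZ, add(SSZ, Z))))
  →2  add(S(add(Z, add(SSZ, Z))), mul(SZ, add(SZ, add(SSZ, Z))))
  →3  S(add(add(Z, add(SSZ, Z)), mul(SZ, add(SZ, add(SSZ, Z)))))
  →4  S(add(add(SSZ, Z), mul(SZ, add(SZ, add(SSZ, Z)))))
  →5  S(add(S(add(SZ, Z)), mul(SZ, add(SZ, add(SSZ, Z)))))
  →6  S(S(add(add(SZ, Z), mul(SZ, add(SZ, add(SSZ, Z))))))
  →7  S(S(add(S(add(Z, Z)), mul(SZ, add(SZ, add(SSZ, Z))))))
  →8  S(S(S(add(add(Z, Z), mul(SZ, add(SZ, add(SSZ, Z)))))))
  →9  S(S(S(add(Z, mul(SZ, add(SZ, add(SSZ, Z)))))))
  →10  S(S(S(mul(SZ, add(SZ, add(SSZ, Z))))))
  →11  S(S(S(add(add(SZ, add(SSZ, Z)), mul(Z, add(SZ, add(SSZ, Z)))))))
  →12  S(S(S(add(S(add(Z, add(SSZ, Z))), mul(Z, add(SZ, add(SSZ, Z)))))))
  →13  S(S(S(S(add(add(Z, add(SSZ, Z)), mul(Z, add(SZ, add(SSZ, Z))))))))
  →14  S(S(S(S(add(add(SSZ, Z), mul(Z, add(SZ, add(SSZ, Z))))))))
  →15  S(S(S(S(add(S(add(SZ, Z)), mul(Z, add(SZ, add(SSZ, Z))))))))
  →16  S(S(S(S(S(add(add(SZ, Z), mul(Z, add(SZ, add(SSZ, Z)))))))))
  →17  S(S(S(S(S(add(S(add(Z, Z)), mul(Z, add(SZ, add(SSZ, Z)))))))))
  →18  S(S(S(S(S(S(add(add(Z, Z), mul(Z, add(SZ, add(SSZ, Z))))))))))
  →19  S(S(S(S(S(S(add(Z, mul(Z, add(SZ, add(SSZ, Z))))))))))
  →20  S(S(S(S(S(S(mul(Z, add(SZ, add(SSZ, Z)))))))))
  →21  S^6(Z)

Answer: normal form = S^6(Z)  (in 21 steps)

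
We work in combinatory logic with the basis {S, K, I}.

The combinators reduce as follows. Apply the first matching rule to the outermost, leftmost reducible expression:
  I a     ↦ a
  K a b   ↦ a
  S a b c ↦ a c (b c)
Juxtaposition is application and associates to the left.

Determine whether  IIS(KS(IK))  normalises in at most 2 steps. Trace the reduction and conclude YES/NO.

  start: IIS(KS(IK))
  [1] IS(KS(IK))
  [2] S(KS(IK))

Answer: NO — after 2 steps the term is S(KS(IK)), not yet normal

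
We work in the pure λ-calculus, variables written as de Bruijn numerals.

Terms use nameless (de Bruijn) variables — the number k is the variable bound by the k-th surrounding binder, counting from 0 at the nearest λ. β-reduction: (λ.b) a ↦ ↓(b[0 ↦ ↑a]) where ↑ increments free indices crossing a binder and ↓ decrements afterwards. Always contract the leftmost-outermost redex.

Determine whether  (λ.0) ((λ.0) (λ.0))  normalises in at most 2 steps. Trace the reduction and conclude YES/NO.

Answer: YES — reaches normal form λ.0 in 2 ≤ 2 steps

Working:
  start: (λ.0) ((λ.0) (λ.0))
  step 1: (λ.0) (λ.0)
  step 2: λ.0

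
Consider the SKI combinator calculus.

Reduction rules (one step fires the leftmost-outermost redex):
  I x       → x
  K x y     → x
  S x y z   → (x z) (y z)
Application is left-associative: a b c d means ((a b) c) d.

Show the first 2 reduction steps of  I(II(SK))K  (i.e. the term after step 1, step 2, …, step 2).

  start: I(II(SK))K
  [1] II(SK)K
  [2] I(SK)K

Answer: after 2 steps: I(SK)K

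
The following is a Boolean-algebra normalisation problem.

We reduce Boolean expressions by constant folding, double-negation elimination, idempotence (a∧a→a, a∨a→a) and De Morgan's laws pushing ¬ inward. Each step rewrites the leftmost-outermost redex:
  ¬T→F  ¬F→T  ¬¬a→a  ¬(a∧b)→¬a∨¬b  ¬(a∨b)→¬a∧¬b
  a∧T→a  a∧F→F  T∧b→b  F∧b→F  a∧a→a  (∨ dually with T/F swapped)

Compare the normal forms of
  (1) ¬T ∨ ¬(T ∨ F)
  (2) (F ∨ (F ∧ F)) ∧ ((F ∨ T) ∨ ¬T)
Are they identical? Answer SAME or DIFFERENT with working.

Answer: SAME — A ⇓ F, B ⇓ F

Working:
Term A:
  start: ¬T ∨ ¬(T ∨ F)
  [1] F ∨ ¬(T ∨ F)
  [2] ¬(T ∨ F)
  [3] ¬T ∧ ¬F
  [4] F ∧ ¬F
  [5] F

Term B:
  start: (F ∨ (F ∧ F)) ∧ ((F ∨ T) ∨ ¬T)
  [1] (F ∧ F) ∧ ((F ∨ T) ∨ ¬T)
  [2] F ∧ ((F ∨ T) ∨ ¬T)
  [3] F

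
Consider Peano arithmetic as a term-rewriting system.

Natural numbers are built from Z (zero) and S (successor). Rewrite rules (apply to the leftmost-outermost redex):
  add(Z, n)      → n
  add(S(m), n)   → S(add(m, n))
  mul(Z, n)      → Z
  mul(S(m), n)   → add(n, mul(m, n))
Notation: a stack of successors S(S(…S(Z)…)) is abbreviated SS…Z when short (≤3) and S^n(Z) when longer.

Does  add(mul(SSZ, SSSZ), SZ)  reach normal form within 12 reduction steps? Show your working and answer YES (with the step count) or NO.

  start: add(mul(SSZ, SSSZ), SZ)
  [1] add(add(SSSZ, mul(SZ, SSSZ)), SZ)
  [2] add(S(add(SSZ, mul(SZ, SSSZ))), SZ)
  [3] S(add(add(SSZ, mul(SZ, SSSZ)), SZ))
  [4] S(add(S(add(SZ, mul(SZ, SSSZ))), SZ))
  [5] S(S(add(add(SZ, mul(SZ, SSSZ)), SZ)))
  [6] S(S(add(S(add(Z, mul(SZ, SSSZ))), SZ)))
  [7] S(S(S(add(add(Z, mul(SZ, SSSZ)), SZ))))
  [8] S(S(S(add(mul(SZ, SSSZ), SZ))))
  [9] S(S(S(add(add(SSSZ, mul(Z, SSSZ)), SZ))))
  [10] S(S(S(add(S(add(SSZ, mul(Z, SSSZ))), SZ))))
  [11] S(S(S(S(add(add(SSZ, mul(Z, SSSZ)), SZ)))))
  [12] S(S(S(S(add(S(add(SZ, mul(Z, SSSZ))), SZ)))))

Answer: NO — after 12 steps the term is S(S(S(S(add(S(add(SZ, mul(Z, SSSZ))), SZ))))), not yet normal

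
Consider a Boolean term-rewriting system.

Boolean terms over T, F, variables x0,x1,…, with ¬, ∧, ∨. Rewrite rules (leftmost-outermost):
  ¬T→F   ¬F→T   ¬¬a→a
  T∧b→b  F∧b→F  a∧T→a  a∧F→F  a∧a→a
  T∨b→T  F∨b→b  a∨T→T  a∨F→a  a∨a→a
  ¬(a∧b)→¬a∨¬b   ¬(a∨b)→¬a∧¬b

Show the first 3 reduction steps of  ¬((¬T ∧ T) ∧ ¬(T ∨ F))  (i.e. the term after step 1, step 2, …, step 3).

Answer: after 3 steps: (T ∨ ¬T) ∨ ¬¬(T ∨ F)

Reduction:
  start: ¬((¬T ∧ T) ∧ ¬(T ∨ F))
  →1  ¬(¬T ∧ T) ∨ ¬¬(T ∨ F)
  →2  (¬¬T ∨ ¬T) ∨ ¬¬(T ∨ F)
  →3  (T ∨ ¬T) ∨ ¬¬(T ∨ F)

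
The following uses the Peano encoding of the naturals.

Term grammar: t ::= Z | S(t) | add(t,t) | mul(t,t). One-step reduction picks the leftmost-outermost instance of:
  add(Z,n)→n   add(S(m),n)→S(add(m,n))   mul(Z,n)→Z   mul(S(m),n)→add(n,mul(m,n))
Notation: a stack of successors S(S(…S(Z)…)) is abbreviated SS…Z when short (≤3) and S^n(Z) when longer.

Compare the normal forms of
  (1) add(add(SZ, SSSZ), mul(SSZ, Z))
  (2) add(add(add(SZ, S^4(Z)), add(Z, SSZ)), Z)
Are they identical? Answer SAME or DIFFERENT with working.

Term A:
  start: add(add(SZ, SSSZ), mul(SSZ, Z))
  step 1: add(S(add(Z, SSSZ)), mul(SSZ, Z))
  step 2: S(add(add(Z, SSSZ), mul(SSZ, Z)))
  step 3: S(add(SSSZ, mul(SSZ, Z)))
  step 4: S(S(add(SSZ, mul(SSZ, Z))))
  step 5: S(S(S(add(SZ, mul(SSZ, Z)))))
  step 6: S(S(S(S(add(Z, mul(SSZ, Z))))))
  step 7: S(S(S(S(mul(SSZ, Z)))))
  step 8: S(S(S(S(add(Z, mul(SZ, Z))))))
  step 9: S(S(S(S(mul(SZ, Z)))))
  step 10: S(S(S(S(add(Z, mul(Z, Z))))))
  step 11: S(S(S(S(mul(Z, Z)))))
  step 12: S^4(Z)

Term B:
  start: add(add(add(SZ, S^4(Z)), add(Z, SSZ)), Z)
  step 1: add(add(S(add(Z, S^4(Z))), add(Z, SSZ)), Z)
  step 2: add(S(add(add(Z, S^4(Z)), add(Z, SSZ))), Z)
  step 3: S(add(add(add(Z, S^4(Z)), add(Z, SSZ)), Z))
  step 4: S(add(add(S^4(Z), add(Z, SSZ)), Z))
  step 5: S(add(S(add(SSSZ, add(Z, SSZ))), Z))
  step 6: S(S(add(add(SSSZ, add(Z, SSZ)), Z)))
  step 7: S(S(add(S(add(SSZ, add(Z, SSZ))), Z)))
  step 8: S(S(S(add(add(SSZ, add(Z, SSZ)), Z))))
  step 9: S(S(S(add(S(add(SZ, add(Z, SSZ))), Z))))
  step 10: S(S(S(S(add(add(SZ, add(Z, SSZ)), Z)))))
  step 11: S(S(S(S(add(S(add(Z, add(Z, SSZ))), Z)))))
  step 12: S(S(S(S(S(add(add(Z, add(Z, SSZ)), Z))))))
  step 13: S(S(S(S(S(add(add(Z, SSZ), Z))))))
  step 14: S(S(S(S(S(add(SSZ, Z))))))
  step 15: S(S(S(S(S(S(add(SZ, Z)))))))
  step 16: S(S(S(S(S(S(S(add(Z, Z))))))))
  step 17: S^7(Z)

Answer: DIFFERENT — A ⇓ S^4(Z), B ⇓ S^7(Z)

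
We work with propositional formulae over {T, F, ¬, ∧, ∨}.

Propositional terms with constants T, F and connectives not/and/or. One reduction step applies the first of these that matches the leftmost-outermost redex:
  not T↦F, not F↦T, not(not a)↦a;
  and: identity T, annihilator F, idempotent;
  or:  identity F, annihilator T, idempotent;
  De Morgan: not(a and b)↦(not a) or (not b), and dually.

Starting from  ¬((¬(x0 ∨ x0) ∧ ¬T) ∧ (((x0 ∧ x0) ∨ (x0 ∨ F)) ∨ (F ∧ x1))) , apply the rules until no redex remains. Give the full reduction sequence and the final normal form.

Answer: normal form = T  (in 7 steps)

Derivation:
  start: ¬((¬(x0 ∨ x0) ∧ ¬T) ∧ (((x0 ∧ x0) ∨ (x0 ∨ F)) ∨ (F ∧ x1)))
  step 1: ¬(¬(x0 ∨ x0) ∧ ¬T) ∨ ¬(((x0 ∧ x0) ∨ (x0 ∨ F)) ∨ (F ∧ x1))
  step 2: (¬¬(x0 ∨ x0) ∨ ¬¬T) ∨ ¬(((x0 ∧ x0) ∨ (x0 ∨ F)) ∨ (F ∧ x1))
  step 3: ((x0 ∨ x0) ∨ ¬¬T) ∨ ¬(((x0 ∧ x0) ∨ (x0 ∨ F)) ∨ (F ∧ x1))
  step 4: (x0 ∨ ¬¬T) ∨ ¬(((x0 ∧ x0) ∨ (x0 ∨ F)) ∨ (F ∧ x1))
  step 5: (x0 ∨ T) ∨ ¬(((x0 ∧ x0) ∨ (x0 ∨ F)) ∨ (F ∧ x1))
  step 6: T ∨ ¬(((x0 ∧ x0) ∨ (x0 ∨ F)) ∨ (F ∧ x1))
  step 7: T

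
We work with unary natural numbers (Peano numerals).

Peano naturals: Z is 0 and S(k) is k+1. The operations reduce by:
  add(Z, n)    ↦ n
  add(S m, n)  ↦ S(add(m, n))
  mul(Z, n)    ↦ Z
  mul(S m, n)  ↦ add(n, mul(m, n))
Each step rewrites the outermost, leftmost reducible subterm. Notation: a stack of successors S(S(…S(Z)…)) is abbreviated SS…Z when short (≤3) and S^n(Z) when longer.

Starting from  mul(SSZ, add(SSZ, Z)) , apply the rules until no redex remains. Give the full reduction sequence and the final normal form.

  start: mul(SSZ, add(SSZ, Z))
  step 1: add(add(SSZ, Z), mul(SZ, add(SSZ, Z)))
  step 2: add(S(add(SZ, Z)), mul(SZ, add(SSZ, Z)))
  step 3: S(add(add(SZ, Z), mul(SZ, add(SSZ, Z))))
  step 4: S(add(S(add(Z, Z)), mul(SZ, add(SSZ, Z))))
  step 5: S(S(add(add(Z, Z), mul(SZ, add(SSZ, Z)))))
  step 6: S(S(add(Z, mul(SZ, add(SSZ, Z)))))
  step 7: S(S(mul(SZ, add(SSZ, Z))))
  step 8: S(S(add(add(SSZ, Z), mul(Z, add(SSZ, Z)))))
  step 9: S(S(add(S(add(SZ, Z)), mul(Z, add(SSZ, Z)))))
  step 10: S(S(S(add(add(SZ, Z), mul(Z, add(SSZ, Z))))))
  step 11: S(S(S(add(S(add(Z, Z)), mul(Z, add(SSZ, Z))))))
  step 12: S(S(S(S(add(add(Z, Z), mul(Z, add(SSZ, Z)))))))
  step 13: S(S(S(S(add(Z, mul(Z, add(SSZ, Z)))))))
  step 14: S(S(S(S(mul(Z, add(SSZ, Z))))))
  step 15: S^4(Z)

Answer: normal form = S^4(Z)  (in 15 steps)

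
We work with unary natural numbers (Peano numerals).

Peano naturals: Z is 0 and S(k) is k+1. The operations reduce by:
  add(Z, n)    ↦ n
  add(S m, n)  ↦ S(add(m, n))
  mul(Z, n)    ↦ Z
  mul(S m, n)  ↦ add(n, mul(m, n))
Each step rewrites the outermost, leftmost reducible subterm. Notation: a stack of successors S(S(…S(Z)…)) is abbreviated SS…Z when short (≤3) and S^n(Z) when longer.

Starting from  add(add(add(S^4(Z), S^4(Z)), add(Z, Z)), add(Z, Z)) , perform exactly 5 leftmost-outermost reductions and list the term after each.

Answer: after 5 steps: S(add(S(add(add(SSZ, S^4(Z)), add(Z, Z))), add(Z, Z)))

Working:
  start: add(add(add(S^4(Z), S^4(Z)), add(Z, Z)), add(Z, Z))
  step 1: add(add(S(add(SSSZ, S^4(Z))), add(Z, Z)), add(Z, Z))
  step 2: add(S(add(add(SSSZ, S^4(Z)), add(Z, Z))), add(Z, Z))
  step 3: S(add(add(add(SSSZ, S^4(Z)), add(Z, Z)), add(Z, Z)))
  step 4: S(add(add(S(add(SSZ, S^4(Z))), add(Z, Z)), add(Z, Z)))
  step 5: S(add(S(add(add(SSZ, S^4(Z)), add(Z, Z))), add(Z, Z)))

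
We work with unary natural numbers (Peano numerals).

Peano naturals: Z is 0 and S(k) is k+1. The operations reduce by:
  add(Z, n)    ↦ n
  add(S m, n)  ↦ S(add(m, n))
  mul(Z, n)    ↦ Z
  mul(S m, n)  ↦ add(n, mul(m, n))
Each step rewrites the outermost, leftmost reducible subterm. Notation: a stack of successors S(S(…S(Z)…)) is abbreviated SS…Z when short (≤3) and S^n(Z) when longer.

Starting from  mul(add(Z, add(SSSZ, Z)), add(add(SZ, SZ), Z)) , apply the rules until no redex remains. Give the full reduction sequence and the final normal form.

Answer: normal form = S^6(Z)  (in 33 steps)

Working:
  start: mul(add(Z, add(SSSZ, Z)), add(add(SZ, SZ), Z))
  [1] mul(add(SSSZ, Z), add(add(SZ, SZ), Z))
  [2] mul(S(add(SSZ, Z)), add(add(SZ, SZ), Z))
  [3] add(add(add(SZ, SZ), Z), mul(add(SSZ, Z), add(add(SZ, SZ), Z)))
  [4] add(add(S(add(Z, SZ)), Z), mul(add(SSZ, Z), add(add(SZ, SZ), Z)))
  [5] add(S(add(add(Z, SZ), Z)), mul(add(SSZ, Z), add(add(SZ, SZ), Z)))
  [6] S(add(add(add(Z, SZ), Z), mul(add(SSZ, Z), add(add(SZ, SZ), Z))))
  [7] S(add(add(SZ, Z), mul(add(SSZ, Z), add(add(SZ, SZ), Z))))
  [8] S(add(S(add(Z, Z)), mul(add(SSZ, Z), add(add(SZ, SZ), Z))))
  [9] S(S(add(add(Z, Z), mul(add(SSZ, Z), add(add(SZ, SZ), Z)))))
  [10] S(S(add(Z, mul(add(SSZ, Z), add(add(SZ, SZ), Z)))))
  [11] S(S(mul(add(SSZ, Z), add(add(SZ, SZ), Z))))
  [12] S(S(mul(S(add(SZ, Z)), add(add(SZ, SZ), Z))))
  [13] S(S(add(add(add(SZ, SZ), Z), mul(add(SZ, Z), add(add(SZ, SZ), Z)))))
  [14] S(S(add(add(S(add(Z, SZ)), Z), mul(add(SZ, Z), add(add(SZ, SZ), Z)))))
  [15] S(S(add(S(add(add(Z, SZ), Z)), mul(add(SZ, Z), add(add(SZ, SZ), Z)))))
  [16] S(S(S(add(add(add(Z, SZ), Z), mul(add(SZ, Z), add(add(SZ, SZ), Z))))))
  [17] S(S(S(add(add(SZ, Z), mul(add(SZ, Z), add(add(SZ, SZ), Z))))))
  [18] S(S(S(add(S(add(Z, Z)), mul(add(SZ, Z), add(add(SZ, SZ), Z))))))
  [19] S(S(S(S(add(add(Z, Z), mul(add(SZ, Z), add(add(SZ, SZ), Z)))))))
  [20] S(S(S(S(add(Z, mul(add(SZ, Z), add(add(SZ, SZ), Z)))))))
  [21] S(S(S(S(mul(add(SZ, Z), add(add(SZ, SZ), Z))))))
  [22] S(S(S(S(mul(S(add(Z, Z)), add(add(SZ, SZ), Z))))))
  [23] S(S(S(S(add(add(add(SZ, SZ), Z), mul(add(Z, Z), add(add(SZ, SZ), Z)))))))
  [24] S(S(S(S(add(add(S(add(Z, SZ)), Z), mul(add(Z, Z), add(add(SZ, SZ), Z)))))))
  [25] S(S(S(S(add(S(add(add(Z, SZ), Z)), mul(add(Z, Z), add(add(SZ, SZ), Z)))))))
  [26] S(S(S(S(S(add(add(add(Z, SZ), Z), mul(add(Z, Z), add(add(SZ, SZ), Z))))))))
  [27] S(S(S(S(S(add(add(SZ, Z), mul(add(Z, Z), add(add(SZ, SZ), Z))))))))
  [28] S(S(S(S(S(add(S(add(Z, Z)), mul(add(Z, Z), add(add(SZ, SZ), Z))))))))
  [29] S(S(S(S(S(S(add(add(Z, Z), mul(add(Z, Z), add(add(SZ, SZ), Z)))))))))
  [30] S(S(S(S(S(S(add(Z, mul(add(Z, Z), add(add(SZ, SZ), Z)))))))))
  [31] S(S(S(S(S(S(mul(add(Z, Z), add(add(SZ, SZ), Z))))))))
  [32] S(S(S(S(S(S(mul(Z, add(add(SZ, SZ), Z))))))))
  [33] S^6(Z)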